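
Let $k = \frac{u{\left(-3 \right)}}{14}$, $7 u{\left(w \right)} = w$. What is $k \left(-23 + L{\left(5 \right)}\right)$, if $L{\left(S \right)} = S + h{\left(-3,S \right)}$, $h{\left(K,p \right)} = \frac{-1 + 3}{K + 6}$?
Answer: $\frac{26}{49} \approx 0.53061$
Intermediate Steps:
$u{\left(w \right)} = \frac{w}{7}$
$h{\left(K,p \right)} = \frac{2}{6 + K}$
$k = - \frac{3}{98}$ ($k = \frac{\frac{1}{7} \left(-3\right)}{14} = \left(- \frac{3}{7}\right) \frac{1}{14} = - \frac{3}{98} \approx -0.030612$)
$L{\left(S \right)} = \frac{2}{3} + S$ ($L{\left(S \right)} = S + \frac{2}{6 - 3} = S + \frac{2}{3} = \frac{2}{3} + S$)
$k \left(-23 + L{\left(5 \right)}\right) = - \frac{3 \left(-23 + \left(\frac{2}{3} + 5\right)\right)}{98} = - \frac{3 \left(-23 + \frac{17}{3}\right)}{98} = \left(- \frac{3}{98}\right) \left(- \frac{52}{3}\right) = \frac{26}{49}$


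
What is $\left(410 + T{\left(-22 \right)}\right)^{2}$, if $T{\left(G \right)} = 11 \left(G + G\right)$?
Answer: $5476$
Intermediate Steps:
$T{\left(G \right)} = 22 G$ ($T{\left(G \right)} = 11 \cdot 2 G = 22 G$)
$\left(410 + T{\left(-22 \right)}\right)^{2} = \left(410 + 22 \left(-22\right)\right)^{2} = \left(410 - 484\right)^{2} = \left(-74\right)^{2} = 5476$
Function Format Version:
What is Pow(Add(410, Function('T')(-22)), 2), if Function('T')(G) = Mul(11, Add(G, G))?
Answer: 5476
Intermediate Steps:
Function('T')(G) = Mul(22, G) (Function('T')(G) = Mul(11, Mul(2, G)) = Mul(22, G))
Pow(Add(410, Function('T')(-22)), 2) = Pow(Add(410, Mul(22, -22)), 2) = Pow(Add(410, -484), 2) = Pow(-74, 2) = 5476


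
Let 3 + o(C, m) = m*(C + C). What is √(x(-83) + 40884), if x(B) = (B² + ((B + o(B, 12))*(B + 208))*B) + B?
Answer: 2*√5401735 ≈ 4648.3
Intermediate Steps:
o(C, m) = -3 + 2*C*m (o(C, m) = -3 + m*(C + C) = -3 + m*(2*C) = -3 + 2*C*m)
x(B) = B + B² + B*(-3 + 25*B)*(208 + B) (x(B) = (B² + ((B + (-3 + 2*B*12))*(B + 208))*B) + B = (B² + ((B + (-3 + 24*B))*(208 + B))*B) + B = (B² + ((-3 + 25*B)*(208 + B))*B) + B = (B² + B*(-3 + 25*B)*(208 + B)) + B = B + B² + B*(-3 + 25*B)*(208 + B))
√(x(-83) + 40884) = √(-83*(-623 + 25*(-83)² + 5198*(-83)) + 40884) = √(-83*(-623 + 25*6889 - 431434) + 40884) = √(-83*(-623 + 172225 - 431434) + 40884) = √(-83*(-259832) + 40884) = √(21566056 + 40884) = √21606940 = 2*√5401735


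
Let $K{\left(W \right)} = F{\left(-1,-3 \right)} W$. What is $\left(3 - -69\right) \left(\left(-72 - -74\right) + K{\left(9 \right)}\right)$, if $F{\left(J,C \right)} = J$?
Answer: $-504$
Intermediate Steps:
$K{\left(W \right)} = - W$
$\left(3 - -69\right) \left(\left(-72 - -74\right) + K{\left(9 \right)}\right) = \left(3 - -69\right) \left(\left(-72 - -74\right) - 9\right) = \left(3 + 69\right) \left(\left(-72 + 74\right) - 9\right) = 72 \left(2 - 9\right) = 72 \left(-7\right) = -504$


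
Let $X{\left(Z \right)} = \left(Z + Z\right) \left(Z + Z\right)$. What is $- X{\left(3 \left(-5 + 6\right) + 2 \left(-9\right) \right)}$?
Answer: $-900$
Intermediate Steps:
$X{\left(Z \right)} = 4 Z^{2}$ ($X{\left(Z \right)} = 2 Z 2 Z = 4 Z^{2}$)
$- X{\left(3 \left(-5 + 6\right) + 2 \left(-9\right) \right)} = - 4 \left(3 \left(-5 + 6\right) + 2 \left(-9\right)\right)^{2} = - 4 \left(3 \cdot 1 - 18\right)^{2} = - 4 \left(3 - 18\right)^{2} = - 4 \left(-15\right)^{2} = - 4 \cdot 225 = \left(-1\right) 900 = -900$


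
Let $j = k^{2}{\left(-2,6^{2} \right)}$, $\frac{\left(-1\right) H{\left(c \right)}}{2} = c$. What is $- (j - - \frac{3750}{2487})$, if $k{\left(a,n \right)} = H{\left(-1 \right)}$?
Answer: $- \frac{4566}{829} \approx -5.5078$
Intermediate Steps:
$H{\left(c \right)} = - 2 c$
$k{\left(a,n \right)} = 2$ ($k{\left(a,n \right)} = \left(-2\right) \left(-1\right) = 2$)
$j = 4$ ($j = 2^{2} = 4$)
$- (j - - \frac{3750}{2487}) = - (4 - - \frac{3750}{2487}) = - (4 - \left(-3750\right) \frac{1}{2487}) = - (4 - - \frac{1250}{829}) = - (4 + \frac{1250}{829}) = \left(-1\right) \frac{4566}{829} = - \frac{4566}{829}$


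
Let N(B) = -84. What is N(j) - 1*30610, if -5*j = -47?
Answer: -30694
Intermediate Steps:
j = 47/5 (j = -⅕*(-47) = 47/5 ≈ 9.4000)
N(j) - 1*30610 = -84 - 1*30610 = -84 - 30610 = -30694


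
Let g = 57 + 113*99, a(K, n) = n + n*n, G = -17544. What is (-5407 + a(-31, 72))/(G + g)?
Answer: 151/6300 ≈ 0.023968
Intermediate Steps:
a(K, n) = n + n²
g = 11244 (g = 57 + 11187 = 11244)
(-5407 + a(-31, 72))/(G + g) = (-5407 + 72*(1 + 72))/(-17544 + 11244) = (-5407 + 72*73)/(-6300) = (-5407 + 5256)*(-1/6300) = -151*(-1/6300) = 151/6300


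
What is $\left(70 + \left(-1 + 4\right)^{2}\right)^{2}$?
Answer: $6241$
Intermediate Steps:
$\left(70 + \left(-1 + 4\right)^{2}\right)^{2} = \left(70 + 3^{2}\right)^{2} = \left(70 + 9\right)^{2} = 79^{2} = 6241$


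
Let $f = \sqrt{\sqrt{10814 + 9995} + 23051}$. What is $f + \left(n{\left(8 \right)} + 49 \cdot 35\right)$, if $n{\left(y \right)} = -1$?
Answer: $1714 + \sqrt{23051 + \sqrt{20809}} \approx 1866.3$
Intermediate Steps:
$f = \sqrt{23051 + \sqrt{20809}}$ ($f = \sqrt{\sqrt{20809} + 23051} = \sqrt{23051 + \sqrt{20809}} \approx 152.3$)
$f + \left(n{\left(8 \right)} + 49 \cdot 35\right) = \sqrt{23051 + \sqrt{20809}} + \left(-1 + 49 \cdot 35\right) = \sqrt{23051 + \sqrt{20809}} + \left(-1 + 1715\right) = \sqrt{23051 + \sqrt{20809}} + 1714 = 1714 + \sqrt{23051 + \sqrt{20809}}$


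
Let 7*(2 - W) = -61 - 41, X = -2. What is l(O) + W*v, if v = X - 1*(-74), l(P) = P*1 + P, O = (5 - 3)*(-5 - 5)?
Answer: 8072/7 ≈ 1153.1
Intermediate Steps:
O = -20 (O = 2*(-10) = -20)
l(P) = 2*P (l(P) = P + P = 2*P)
v = 72 (v = -2 - 1*(-74) = -2 + 74 = 72)
W = 116/7 (W = 2 - (-61 - 41)/7 = 2 - ⅐*(-102) = 2 + 102/7 = 116/7 ≈ 16.571)
l(O) + W*v = 2*(-20) + (116/7)*72 = -40 + 8352/7 = 8072/7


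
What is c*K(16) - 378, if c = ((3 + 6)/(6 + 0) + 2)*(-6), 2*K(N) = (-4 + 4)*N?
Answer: -378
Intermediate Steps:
K(N) = 0 (K(N) = ((-4 + 4)*N)/2 = (0*N)/2 = (1/2)*0 = 0)
c = -21 (c = (9/6 + 2)*(-6) = (9*(1/6) + 2)*(-6) = (3/2 + 2)*(-6) = (7/2)*(-6) = -21)
c*K(16) - 378 = -21*0 - 378 = 0 - 378 = -378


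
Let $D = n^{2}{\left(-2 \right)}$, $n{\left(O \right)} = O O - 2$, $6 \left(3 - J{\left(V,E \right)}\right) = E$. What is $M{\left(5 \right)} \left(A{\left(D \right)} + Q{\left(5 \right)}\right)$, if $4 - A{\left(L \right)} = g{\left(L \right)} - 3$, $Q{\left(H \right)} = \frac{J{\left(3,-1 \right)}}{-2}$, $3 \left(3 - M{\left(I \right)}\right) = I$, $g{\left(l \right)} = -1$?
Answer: $\frac{77}{9} \approx 8.5556$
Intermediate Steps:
$J{\left(V,E \right)} = 3 - \frac{E}{6}$
$n{\left(O \right)} = -2 + O^{2}$ ($n{\left(O \right)} = O^{2} - 2 = -2 + O^{2}$)
$M{\left(I \right)} = 3 - \frac{I}{3}$
$D = 4$ ($D = \left(-2 + \left(-2\right)^{2}\right)^{2} = \left(-2 + 4\right)^{2} = 2^{2} = 4$)
$Q{\left(H \right)} = - \frac{19}{12}$ ($Q{\left(H \right)} = \frac{3 - - \frac{1}{6}}{-2} = \left(3 + \frac{1}{6}\right) \left(- \frac{1}{2}\right) = \frac{19}{6} \left(- \frac{1}{2}\right) = - \frac{19}{12}$)
$A{\left(L \right)} = 8$ ($A{\left(L \right)} = 4 - \left(-1 - 3\right) = 4 - -4 = 4 + 4 = 8$)
$M{\left(5 \right)} \left(A{\left(D \right)} + Q{\left(5 \right)}\right) = \left(3 - \frac{5}{3}\right) \left(8 - \frac{19}{12}\right) = \left(3 - \frac{5}{3}\right) \frac{77}{12} = \frac{4}{3} \cdot \frac{77}{12} = \frac{77}{9}$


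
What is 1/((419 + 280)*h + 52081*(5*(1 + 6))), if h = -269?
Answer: 1/1634804 ≈ 6.1169e-7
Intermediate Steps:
1/((419 + 280)*h + 52081*(5*(1 + 6))) = 1/((419 + 280)*(-269) + 52081*(5*(1 + 6))) = 1/(699*(-269) + 52081*(5*7)) = 1/(-188031 + 52081*35) = 1/(-188031 + 1822835) = 1/1634804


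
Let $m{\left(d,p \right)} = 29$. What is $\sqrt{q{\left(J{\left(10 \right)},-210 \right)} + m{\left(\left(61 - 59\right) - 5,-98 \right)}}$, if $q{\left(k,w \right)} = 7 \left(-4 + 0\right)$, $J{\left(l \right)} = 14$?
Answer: $1$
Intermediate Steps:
$q{\left(k,w \right)} = -28$ ($q{\left(k,w \right)} = 7 \left(-4\right) = -28$)
$\sqrt{q{\left(J{\left(10 \right)},-210 \right)} + m{\left(\left(61 - 59\right) - 5,-98 \right)}} = \sqrt{-28 + 29} = \sqrt{1} = 1$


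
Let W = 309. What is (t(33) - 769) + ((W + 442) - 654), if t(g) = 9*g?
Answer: -375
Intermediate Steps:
(t(33) - 769) + ((W + 442) - 654) = (9*33 - 769) + ((309 + 442) - 654) = (297 - 769) + (751 - 654) = -472 + 97 = -375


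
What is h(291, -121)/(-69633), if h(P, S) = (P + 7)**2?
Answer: -88804/69633 ≈ -1.2753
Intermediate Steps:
h(P, S) = (7 + P)**2
h(291, -121)/(-69633) = (7 + 291)**2/(-69633) = 298**2*(-1/69633) = 88804*(-1/69633) = -88804/69633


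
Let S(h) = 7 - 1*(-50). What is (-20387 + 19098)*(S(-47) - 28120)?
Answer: 36173207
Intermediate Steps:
S(h) = 57 (S(h) = 7 + 50 = 57)
(-20387 + 19098)*(S(-47) - 28120) = (-20387 + 19098)*(57 - 28120) = -1289*(-28063) = 36173207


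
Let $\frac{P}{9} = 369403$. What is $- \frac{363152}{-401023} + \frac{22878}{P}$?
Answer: $\frac{135168838722}{148139099269} \approx 0.91245$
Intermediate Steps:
$P = 3324627$ ($P = 9 \cdot 369403 = 3324627$)
$- \frac{363152}{-401023} + \frac{22878}{P} = - \frac{363152}{-401023} + \frac{22878}{3324627} = \left(-363152\right) \left(- \frac{1}{401023}\right) + 22878 \cdot \frac{1}{3324627} = \frac{363152}{401023} + \frac{2542}{369403} = \frac{135168838722}{148139099269}$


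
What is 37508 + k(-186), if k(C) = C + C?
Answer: 37136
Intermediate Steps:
k(C) = 2*C
37508 + k(-186) = 37508 + 2*(-186) = 37508 - 372 = 37136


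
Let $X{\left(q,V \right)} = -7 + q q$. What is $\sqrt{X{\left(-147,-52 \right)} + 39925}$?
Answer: $\sqrt{61527} \approx 248.05$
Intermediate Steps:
$X{\left(q,V \right)} = -7 + q^{2}$
$\sqrt{X{\left(-147,-52 \right)} + 39925} = \sqrt{\left(-7 + \left(-147\right)^{2}\right) + 39925} = \sqrt{\left(-7 + 21609\right) + 39925} = \sqrt{21602 + 39925} = \sqrt{61527}$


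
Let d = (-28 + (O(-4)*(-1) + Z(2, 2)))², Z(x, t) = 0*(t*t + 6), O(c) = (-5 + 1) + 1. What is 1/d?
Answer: 1/625 ≈ 0.0016000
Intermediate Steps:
O(c) = -3 (O(c) = -4 + 1 = -3)
Z(x, t) = 0 (Z(x, t) = 0*(t² + 6) = 0*(6 + t²) = 0)
d = 625 (d = (-28 + (-3*(-1) + 0))² = (-28 + (3 + 0))² = (-28 + 3)² = (-25)² = 625)
1/d = 1/625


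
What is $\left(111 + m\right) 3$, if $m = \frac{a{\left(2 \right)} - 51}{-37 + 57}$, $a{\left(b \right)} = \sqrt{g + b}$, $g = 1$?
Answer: $\frac{6507}{20} + \frac{3 \sqrt{3}}{20} \approx 325.61$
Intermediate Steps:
$a{\left(b \right)} = \sqrt{1 + b}$
$m = - \frac{51}{20} + \frac{\sqrt{3}}{20}$ ($m = \frac{\sqrt{1 + 2} - 51}{-37 + 57} = \frac{\sqrt{3} - 51}{20} = \left(-51 + \sqrt{3}\right) \frac{1}{20} = - \frac{51}{20} + \frac{\sqrt{3}}{20} \approx -2.4634$)
$\left(111 + m\right) 3 = \left(111 - \left(\frac{51}{20} - \frac{\sqrt{3}}{20}\right)\right) 3 = \left(\frac{2169}{20} + \frac{\sqrt{3}}{20}\right) 3 = \frac{6507}{20} + \frac{3 \sqrt{3}}{20}$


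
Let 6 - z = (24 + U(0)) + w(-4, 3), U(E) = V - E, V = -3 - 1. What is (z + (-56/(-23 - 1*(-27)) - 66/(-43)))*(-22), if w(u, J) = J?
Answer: 27874/43 ≈ 648.23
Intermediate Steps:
V = -4
U(E) = -4 - E
z = -17 (z = 6 - ((24 + (-4 - 1*0)) + 3) = 6 - ((24 + (-4 + 0)) + 3) = 6 - ((24 - 4) + 3) = 6 - (20 + 3) = 6 - 1*23 = 6 - 23 = -17)
(z + (-56/(-23 - 1*(-27)) - 66/(-43)))*(-22) = (-17 + (-56/(-23 - 1*(-27)) - 66/(-43)))*(-22) = (-17 + (-56/(-23 + 27) - 66*(-1/43)))*(-22) = (-17 + (-56/4 + 66/43))*(-22) = (-17 + (-56*1/4 + 66/43))*(-22) = (-17 + (-14 + 66/43))*(-22) = (-17 - 536/43)*(-22) = -1267/43*(-22) = 27874/43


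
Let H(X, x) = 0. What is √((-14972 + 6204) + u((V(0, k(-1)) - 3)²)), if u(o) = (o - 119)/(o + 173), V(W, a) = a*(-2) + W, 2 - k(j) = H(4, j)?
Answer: I*√108034413/111 ≈ 93.639*I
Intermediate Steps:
k(j) = 2 (k(j) = 2 - 1*0 = 2 + 0 = 2)
V(W, a) = W - 2*a (V(W, a) = -2*a + W = W - 2*a)
u(o) = (-119 + o)/(173 + o)
√((-14972 + 6204) + u((V(0, k(-1)) - 3)²)) = √((-14972 + 6204) + (-119 + ((0 - 2*2) - 3)²)/(173 + ((0 - 2*2) - 3)²)) = √(-8768 + (-119 + ((0 - 4) - 3)²)/(173 + ((0 - 4) - 3)²)) = √(-8768 + (-119 + (-4 - 3)²)/(173 + (-4 - 3)²)) = √(-8768 + (-119 + (-7)²)/(173 + (-7)²)) = √(-8768 + (-119 + 49)/(173 + 49)) = √(-8768 - 70/222) = √(-8768 + (1/222)*(-70)) = √(-8768 - 35/111) = √(-973283/111) = I*√108034413/111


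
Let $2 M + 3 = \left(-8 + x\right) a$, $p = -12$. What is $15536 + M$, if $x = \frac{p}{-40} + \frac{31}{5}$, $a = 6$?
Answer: $15530$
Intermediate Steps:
$x = \frac{13}{2}$ ($x = - \frac{12}{-40} + \frac{31}{5} = \left(-12\right) \left(- \frac{1}{40}\right) + 31 \cdot \frac{1}{5} = \frac{3}{10} + \frac{31}{5} = \frac{13}{2} \approx 6.5$)
$M = -6$ ($M = - \frac{3}{2} + \frac{\left(-8 + \frac{13}{2}\right) 6}{2} = - \frac{3}{2} + \frac{\left(- \frac{3}{2}\right) 6}{2} = - \frac{3}{2} + \frac{1}{2} \left(-9\right) = - \frac{3}{2} - \frac{9}{2} = -6$)
$15536 + M = 15536 - 6 = 15530$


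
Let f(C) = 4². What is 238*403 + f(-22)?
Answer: 95930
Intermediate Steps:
f(C) = 16
238*403 + f(-22) = 238*403 + 16 = 95914 + 16 = 95930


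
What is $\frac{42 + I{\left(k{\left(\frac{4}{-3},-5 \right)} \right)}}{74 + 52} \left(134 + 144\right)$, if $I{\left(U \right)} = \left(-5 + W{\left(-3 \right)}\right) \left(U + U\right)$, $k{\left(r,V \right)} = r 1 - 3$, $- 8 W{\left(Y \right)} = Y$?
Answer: $\frac{136915}{756} \approx 181.1$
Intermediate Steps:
$W{\left(Y \right)} = - \frac{Y}{8}$
$k{\left(r,V \right)} = -3 + r$ ($k{\left(r,V \right)} = r - 3 = -3 + r$)
$I{\left(U \right)} = - \frac{37 U}{4}$ ($I{\left(U \right)} = \left(-5 - - \frac{3}{8}\right) \left(U + U\right) = \left(-5 + \frac{3}{8}\right) 2 U = - \frac{37 \cdot 2 U}{8} = - \frac{37 U}{4}$)
$\frac{42 + I{\left(k{\left(\frac{4}{-3},-5 \right)} \right)}}{74 + 52} \left(134 + 144\right) = \frac{42 - \frac{37 \left(-3 + \frac{4}{-3}\right)}{4}}{74 + 52} \left(134 + 144\right) = \frac{42 - \frac{37 \left(-3 + 4 \left(- \frac{1}{3}\right)\right)}{4}}{126} \cdot 278 = \left(42 - \frac{37 \left(-3 - \frac{4}{3}\right)}{4}\right) \frac{1}{126} \cdot 278 = \left(42 - - \frac{481}{12}\right) \frac{1}{126} \cdot 278 = \left(42 + \frac{481}{12}\right) \frac{1}{126} \cdot 278 = \frac{985}{12} \cdot \frac{1}{126} \cdot 278 = \frac{985}{1512} \cdot 278 = \frac{136915}{756}$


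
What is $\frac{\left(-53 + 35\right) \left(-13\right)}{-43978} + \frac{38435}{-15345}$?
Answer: $- \frac{15398956}{6134931} \approx -2.51$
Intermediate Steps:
$\frac{\left(-53 + 35\right) \left(-13\right)}{-43978} + \frac{38435}{-15345} = \left(-18\right) \left(-13\right) \left(- \frac{1}{43978}\right) + 38435 \left(- \frac{1}{15345}\right) = 234 \left(- \frac{1}{43978}\right) - \frac{7687}{3069} = - \frac{117}{21989} - \frac{7687}{3069} = - \frac{15398956}{6134931}$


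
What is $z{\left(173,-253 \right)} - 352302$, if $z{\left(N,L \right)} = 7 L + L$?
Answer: $-354326$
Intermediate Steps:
$z{\left(N,L \right)} = 8 L$
$z{\left(173,-253 \right)} - 352302 = 8 \left(-253\right) - 352302 = -2024 - 352302 = -354326$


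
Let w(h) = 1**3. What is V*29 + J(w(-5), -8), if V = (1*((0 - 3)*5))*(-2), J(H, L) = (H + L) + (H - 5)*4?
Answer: 847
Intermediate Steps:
w(h) = 1
J(H, L) = -20 + L + 5*H (J(H, L) = (H + L) + (-5 + H)*4 = (H + L) + (-20 + 4*H) = -20 + L + 5*H)
V = 30 (V = (1*(-3*5))*(-2) = (1*(-15))*(-2) = -15*(-2) = 30)
V*29 + J(w(-5), -8) = 30*29 + (-20 - 8 + 5*1) = 870 + (-20 - 8 + 5) = 870 - 23 = 847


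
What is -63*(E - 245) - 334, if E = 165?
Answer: 4706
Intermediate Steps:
-63*(E - 245) - 334 = -63*(165 - 245) - 334 = -63*(-80) - 334 = 5040 - 334 = 4706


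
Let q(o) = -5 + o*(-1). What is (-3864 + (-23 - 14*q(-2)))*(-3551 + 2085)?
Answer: 5636770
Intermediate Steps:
q(o) = -5 - o
(-3864 + (-23 - 14*q(-2)))*(-3551 + 2085) = (-3864 + (-23 - 14*(-5 - 1*(-2))))*(-3551 + 2085) = (-3864 + (-23 - 14*(-5 + 2)))*(-1466) = (-3864 + (-23 - 14*(-3)))*(-1466) = (-3864 + (-23 + 42))*(-1466) = (-3864 + 19)*(-1466) = -3845*(-1466) = 5636770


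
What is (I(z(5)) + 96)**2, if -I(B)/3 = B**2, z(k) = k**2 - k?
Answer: 1218816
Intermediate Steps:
I(B) = -3*B**2
(I(z(5)) + 96)**2 = (-3*25*(-1 + 5)**2 + 96)**2 = (-3*(5*4)**2 + 96)**2 = (-3*20**2 + 96)**2 = (-3*400 + 96)**2 = (-1200 + 96)**2 = (-1104)**2 = 1218816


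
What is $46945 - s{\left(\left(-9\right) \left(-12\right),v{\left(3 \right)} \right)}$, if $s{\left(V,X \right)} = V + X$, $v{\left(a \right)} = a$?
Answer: $46834$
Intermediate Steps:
$46945 - s{\left(\left(-9\right) \left(-12\right),v{\left(3 \right)} \right)} = 46945 - \left(\left(-9\right) \left(-12\right) + 3\right) = 46945 - \left(108 + 3\right) = 46945 - 111 = 46834$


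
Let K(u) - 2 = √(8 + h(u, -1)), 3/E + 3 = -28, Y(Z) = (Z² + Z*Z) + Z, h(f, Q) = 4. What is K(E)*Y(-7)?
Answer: 182 + 182*√3 ≈ 497.23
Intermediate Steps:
Y(Z) = Z + 2*Z² (Y(Z) = (Z² + Z²) + Z = 2*Z² + Z = Z + 2*Z²)
E = -3/31 (E = 3/(-3 - 28) = 3/(-31) = 3*(-1/31) = -3/31 ≈ -0.096774)
K(u) = 2 + 2*√3 (K(u) = 2 + √(8 + 4) = 2 + √12 = 2 + 2*√3)
K(E)*Y(-7) = (2 + 2*√3)*(-7*(1 + 2*(-7))) = (2 + 2*√3)*(-7*(1 - 14)) = (2 + 2*√3)*(-7*(-13)) = (2 + 2*√3)*91 = 182 + 182*√3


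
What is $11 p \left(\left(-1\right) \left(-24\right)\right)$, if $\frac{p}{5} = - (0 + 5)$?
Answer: $-6600$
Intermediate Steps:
$p = -25$ ($p = 5 \left(- (0 + 5)\right) = 5 \left(\left(-1\right) 5\right) = 5 \left(-5\right) = -25$)
$11 p \left(\left(-1\right) \left(-24\right)\right) = 11 \left(-25\right) \left(\left(-1\right) \left(-24\right)\right) = \left(-275\right) 24 = -6600$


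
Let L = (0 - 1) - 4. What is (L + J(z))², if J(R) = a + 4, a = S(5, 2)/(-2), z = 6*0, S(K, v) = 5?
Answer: 49/4 ≈ 12.250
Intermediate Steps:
z = 0
a = -5/2 (a = 5/(-2) = 5*(-½) = -5/2 ≈ -2.5000)
J(R) = 3/2 (J(R) = -5/2 + 4 = 3/2)
L = -5 (L = -1 - 4 = -5)
(L + J(z))² = (-5 + 3/2)² = (-7/2)² = 49/4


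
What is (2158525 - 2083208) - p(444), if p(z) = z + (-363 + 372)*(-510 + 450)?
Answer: 75413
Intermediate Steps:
p(z) = -540 + z (p(z) = z + 9*(-60) = z - 540 = -540 + z)
(2158525 - 2083208) - p(444) = (2158525 - 2083208) - (-540 + 444) = 75317 - 1*(-96) = 75317 + 96 = 75413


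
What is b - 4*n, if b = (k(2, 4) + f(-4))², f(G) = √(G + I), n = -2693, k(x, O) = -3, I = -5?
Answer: 10772 - 18*I ≈ 10772.0 - 18.0*I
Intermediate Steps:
f(G) = √(-5 + G) (f(G) = √(G - 5) = √(-5 + G))
b = (-3 + 3*I)² (b = (-3 + √(-5 - 4))² = (-3 + √(-9))² = (-3 + 3*I)² ≈ -18.0*I)
b - 4*n = -18*I - 4*(-2693) = -18*I - 1*(-10772) = -18*I + 10772 = 10772 - 18*I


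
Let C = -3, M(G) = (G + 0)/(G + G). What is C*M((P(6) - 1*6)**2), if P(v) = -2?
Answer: -3/2 ≈ -1.5000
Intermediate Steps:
M(G) = 1/2 (M(G) = G/((2*G)) = G*(1/(2*G)) = 1/2)
C*M((P(6) - 1*6)**2) = -3*1/2 = -3/2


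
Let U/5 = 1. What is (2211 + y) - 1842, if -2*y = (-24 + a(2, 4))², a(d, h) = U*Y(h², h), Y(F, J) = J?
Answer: 361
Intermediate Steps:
U = 5 (U = 5*1 = 5)
a(d, h) = 5*h
y = -8 (y = -(-24 + 5*4)²/2 = -(-24 + 20)²/2 = -½*(-4)² = -½*16 = -8)
(2211 + y) - 1842 = (2211 - 8) - 1842 = 2203 - 1842 = 361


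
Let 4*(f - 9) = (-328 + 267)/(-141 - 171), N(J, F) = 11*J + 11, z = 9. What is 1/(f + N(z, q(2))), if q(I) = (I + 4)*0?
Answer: 1248/148573 ≈ 0.0083999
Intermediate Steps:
q(I) = 0 (q(I) = (4 + I)*0 = 0)
N(J, F) = 11 + 11*J
f = 11293/1248 (f = 9 + ((-328 + 267)/(-141 - 171))/4 = 9 + (-61/(-312))/4 = 9 + (-61*(-1/312))/4 = 9 + (¼)*(61/312) = 9 + 61/1248 = 11293/1248 ≈ 9.0489)
1/(f + N(z, q(2))) = 1/(11293/1248 + (11 + 11*9)) = 1/(11293/1248 + (11 + 99)) = 1/(11293/1248 + 110) = 1/(148573/1248) = 1248/148573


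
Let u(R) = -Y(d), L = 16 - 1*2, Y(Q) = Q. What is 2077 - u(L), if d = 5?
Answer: 2082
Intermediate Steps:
L = 14 (L = 16 - 2 = 14)
u(R) = -5 (u(R) = -1*5 = -5)
2077 - u(L) = 2077 - 1*(-5) = 2077 + 5 = 2082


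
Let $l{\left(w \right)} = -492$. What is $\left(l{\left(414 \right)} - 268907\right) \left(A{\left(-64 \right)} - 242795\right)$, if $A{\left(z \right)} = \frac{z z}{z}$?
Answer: $65425971741$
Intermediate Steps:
$A{\left(z \right)} = z$ ($A{\left(z \right)} = \frac{z^{2}}{z} = z$)
$\left(l{\left(414 \right)} - 268907\right) \left(A{\left(-64 \right)} - 242795\right) = \left(-492 - 268907\right) \left(-64 - 242795\right) = \left(-492 - 268907\right) \left(-242859\right) = \left(-269399\right) \left(-242859\right) = 65425971741$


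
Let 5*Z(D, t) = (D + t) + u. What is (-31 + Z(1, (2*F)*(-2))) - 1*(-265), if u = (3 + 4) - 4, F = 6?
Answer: 230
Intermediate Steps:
u = 3 (u = 7 - 4 = 3)
Z(D, t) = ⅗ + D/5 + t/5 (Z(D, t) = ((D + t) + 3)/5 = (3 + D + t)/5 = ⅗ + D/5 + t/5)
(-31 + Z(1, (2*F)*(-2))) - 1*(-265) = (-31 + (⅗ + (⅕)*1 + ((2*6)*(-2))/5)) - 1*(-265) = (-31 + (⅗ + ⅕ + (12*(-2))/5)) + 265 = (-31 + (⅗ + ⅕ + (⅕)*(-24))) + 265 = (-31 + (⅗ + ⅕ - 24/5)) + 265 = (-31 - 4) + 265 = -35 + 265 = 230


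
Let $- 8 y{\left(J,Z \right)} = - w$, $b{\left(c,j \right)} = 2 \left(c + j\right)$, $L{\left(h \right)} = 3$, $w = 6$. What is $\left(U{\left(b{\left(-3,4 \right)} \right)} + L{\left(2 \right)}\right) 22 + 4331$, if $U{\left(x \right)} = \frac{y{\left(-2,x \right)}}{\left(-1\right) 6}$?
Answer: $\frac{17577}{4} \approx 4394.3$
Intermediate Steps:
$b{\left(c,j \right)} = 2 c + 2 j$
$y{\left(J,Z \right)} = \frac{3}{4}$ ($y{\left(J,Z \right)} = - \frac{\left(-1\right) 6}{8} = \left(- \frac{1}{8}\right) \left(-6\right) = \frac{3}{4}$)
$U{\left(x \right)} = - \frac{1}{8}$ ($U{\left(x \right)} = \frac{3}{4 \left(\left(-1\right) 6\right)} = \frac{3}{4 \left(-6\right)} = \frac{3}{4} \left(- \frac{1}{6}\right) = - \frac{1}{8}$)
$\left(U{\left(b{\left(-3,4 \right)} \right)} + L{\left(2 \right)}\right) 22 + 4331 = \left(- \frac{1}{8} + 3\right) 22 + 4331 = \frac{23}{8} \cdot 22 + 4331 = \frac{253}{4} + 4331 = \frac{17577}{4}$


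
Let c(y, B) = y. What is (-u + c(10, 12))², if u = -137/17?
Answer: 94249/289 ≈ 326.12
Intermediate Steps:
u = -137/17 (u = -137*1/17 = -137/17 ≈ -8.0588)
(-u + c(10, 12))² = (-1*(-137/17) + 10)² = (137/17 + 10)² = (307/17)² = 94249/289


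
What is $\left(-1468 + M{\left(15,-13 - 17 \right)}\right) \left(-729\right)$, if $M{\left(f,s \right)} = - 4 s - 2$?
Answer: $984150$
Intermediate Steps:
$M{\left(f,s \right)} = -2 - 4 s$
$\left(-1468 + M{\left(15,-13 - 17 \right)}\right) \left(-729\right) = \left(-1468 - \left(2 + 4 \left(-13 - 17\right)\right)\right) \left(-729\right) = \left(-1468 - -118\right) \left(-729\right) = \left(-1468 + \left(-2 + 120\right)\right) \left(-729\right) = \left(-1468 + 118\right) \left(-729\right) = \left(-1350\right) \left(-729\right) = 984150$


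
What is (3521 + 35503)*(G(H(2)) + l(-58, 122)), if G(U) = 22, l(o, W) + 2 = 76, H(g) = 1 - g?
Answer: 3746304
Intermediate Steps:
l(o, W) = 74 (l(o, W) = -2 + 76 = 74)
(3521 + 35503)*(G(H(2)) + l(-58, 122)) = (3521 + 35503)*(22 + 74) = 39024*96 = 3746304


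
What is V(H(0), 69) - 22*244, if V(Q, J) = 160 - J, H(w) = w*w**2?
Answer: -5277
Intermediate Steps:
H(w) = w**3
V(H(0), 69) - 22*244 = (160 - 1*69) - 22*244 = (160 - 69) - 5368 = 91 - 5368 = -5277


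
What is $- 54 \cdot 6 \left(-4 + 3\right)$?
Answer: $324$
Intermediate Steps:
$- 54 \cdot 6 \left(-4 + 3\right) = - 54 \cdot 6 \left(-1\right) = \left(-54\right) \left(-6\right) = 324$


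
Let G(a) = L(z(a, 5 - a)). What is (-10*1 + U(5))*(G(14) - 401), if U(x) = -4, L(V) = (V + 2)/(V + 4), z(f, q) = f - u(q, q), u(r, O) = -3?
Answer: 16804/3 ≈ 5601.3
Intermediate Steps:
z(f, q) = 3 + f (z(f, q) = f - 1*(-3) = f + 3 = 3 + f)
L(V) = (2 + V)/(4 + V)
G(a) = (5 + a)/(7 + a) (G(a) = (2 + (3 + a))/(4 + (3 + a)) = (5 + a)/(7 + a))
(-10*1 + U(5))*(G(14) - 401) = (-10*1 - 4)*((5 + 14)/(7 + 14) - 401) = (-10 - 4)*(19/21 - 401) = -14*((1/21)*19 - 401) = -14*(19/21 - 401) = -14*(-8402/21) = 16804/3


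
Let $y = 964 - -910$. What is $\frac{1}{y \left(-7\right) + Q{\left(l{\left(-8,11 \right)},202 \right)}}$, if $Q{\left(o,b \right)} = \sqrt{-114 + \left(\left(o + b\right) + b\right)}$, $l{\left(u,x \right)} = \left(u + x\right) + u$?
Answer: $- \frac{13118}{172081639} - \frac{\sqrt{285}}{172081639} \approx -7.6329 \cdot 10^{-5}$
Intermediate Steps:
$y = 1874$ ($y = 964 + 910 = 1874$)
$l{\left(u,x \right)} = x + 2 u$
$Q{\left(o,b \right)} = \sqrt{-114 + o + 2 b}$ ($Q{\left(o,b \right)} = \sqrt{-114 + \left(\left(b + o\right) + b\right)} = \sqrt{-114 + \left(o + 2 b\right)} = \sqrt{-114 + o + 2 b}$)
$\frac{1}{y \left(-7\right) + Q{\left(l{\left(-8,11 \right)},202 \right)}} = \frac{1}{1874 \left(-7\right) + \sqrt{-114 + \left(11 + 2 \left(-8\right)\right) + 2 \cdot 202}} = \frac{1}{-13118 + \sqrt{-114 + \left(11 - 16\right) + 404}} = \frac{1}{-13118 + \sqrt{-114 - 5 + 404}} = \frac{1}{-13118 + \sqrt{285}}$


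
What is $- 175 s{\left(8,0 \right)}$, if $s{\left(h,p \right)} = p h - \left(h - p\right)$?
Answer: $1400$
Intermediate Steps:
$s{\left(h,p \right)} = p - h + h p$ ($s{\left(h,p \right)} = h p - \left(h - p\right) = p - h + h p$)
$- 175 s{\left(8,0 \right)} = - 175 \left(0 - 8 + 8 \cdot 0\right) = - 175 \left(0 - 8 + 0\right) = \left(-175\right) \left(-8\right) = 1400$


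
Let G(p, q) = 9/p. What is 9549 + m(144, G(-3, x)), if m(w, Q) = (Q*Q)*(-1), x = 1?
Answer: 9540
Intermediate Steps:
m(w, Q) = -Q² (m(w, Q) = Q²*(-1) = -Q²)
9549 + m(144, G(-3, x)) = 9549 - (9/(-3))² = 9549 - (9*(-⅓))² = 9549 - 1*(-3)² = 9549 - 1*9 = 9549 - 9 = 9540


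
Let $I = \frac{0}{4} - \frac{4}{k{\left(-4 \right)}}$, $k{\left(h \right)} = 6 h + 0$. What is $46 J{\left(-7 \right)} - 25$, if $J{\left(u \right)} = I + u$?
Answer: $- \frac{1018}{3} \approx -339.33$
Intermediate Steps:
$k{\left(h \right)} = 6 h$
$I = \frac{1}{6}$ ($I = \frac{0}{4} - \frac{4}{6 \left(-4\right)} = 0 \cdot \frac{1}{4} - \frac{4}{-24} = 0 - - \frac{1}{6} = 0 + \frac{1}{6} = \frac{1}{6} \approx 0.16667$)
$J{\left(u \right)} = \frac{1}{6} + u$
$46 J{\left(-7 \right)} - 25 = 46 \left(\frac{1}{6} - 7\right) - 25 = 46 \left(- \frac{41}{6}\right) - 25 = - \frac{943}{3} - 25 = - \frac{1018}{3}$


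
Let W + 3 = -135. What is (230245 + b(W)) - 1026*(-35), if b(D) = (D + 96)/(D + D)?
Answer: 12243137/46 ≈ 2.6616e+5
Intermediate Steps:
W = -138 (W = -3 - 135 = -138)
b(D) = (96 + D)/(2*D) (b(D) = (96 + D)/((2*D)) = (96 + D)*(1/(2*D)) = (96 + D)/(2*D))
(230245 + b(W)) - 1026*(-35) = (230245 + (½)*(96 - 138)/(-138)) - 1026*(-35) = (230245 + (½)*(-1/138)*(-42)) + 35910 = (230245 + 7/46) + 35910 = 10591277/46 + 35910 = 12243137/46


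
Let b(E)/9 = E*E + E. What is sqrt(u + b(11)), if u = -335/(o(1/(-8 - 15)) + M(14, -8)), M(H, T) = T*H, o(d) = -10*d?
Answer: sqrt(7841985958)/2566 ≈ 34.511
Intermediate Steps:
b(E) = 9*E + 9*E**2 (b(E) = 9*(E*E + E) = 9*(E**2 + E) = 9*(E + E**2) = 9*E + 9*E**2)
M(H, T) = H*T
u = 7705/2566 (u = -335/(-10/(-8 - 15) + 14*(-8)) = -335/(-10/(-23) - 112) = -335/(-10*(-1/23) - 112) = -335/(10/23 - 112) = -335/(-2566/23) = -335*(-23/2566) = 7705/2566 ≈ 3.0027)
sqrt(u + b(11)) = sqrt(7705/2566 + 9*11*(1 + 11)) = sqrt(7705/2566 + 9*11*12) = sqrt(7705/2566 + 1188) = sqrt(3056113/2566) = sqrt(7841985958)/2566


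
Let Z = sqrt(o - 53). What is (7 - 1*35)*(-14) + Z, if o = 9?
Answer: 392 + 2*I*sqrt(11) ≈ 392.0 + 6.6332*I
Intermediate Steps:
Z = 2*I*sqrt(11) (Z = sqrt(9 - 53) = sqrt(-44) = 2*I*sqrt(11) ≈ 6.6332*I)
(7 - 1*35)*(-14) + Z = (7 - 1*35)*(-14) + 2*I*sqrt(11) = (7 - 35)*(-14) + 2*I*sqrt(11) = -28*(-14) + 2*I*sqrt(11) = 392 + 2*I*sqrt(11)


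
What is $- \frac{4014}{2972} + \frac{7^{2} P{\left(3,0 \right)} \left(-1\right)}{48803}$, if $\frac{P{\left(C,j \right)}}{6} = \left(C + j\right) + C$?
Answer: $- \frac{100568925}{72521258} \approx -1.3868$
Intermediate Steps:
$P{\left(C,j \right)} = 6 j + 12 C$ ($P{\left(C,j \right)} = 6 \left(\left(C + j\right) + C\right) = 6 \left(j + 2 C\right) = 6 j + 12 C$)
$- \frac{4014}{2972} + \frac{7^{2} P{\left(3,0 \right)} \left(-1\right)}{48803} = - \frac{4014}{2972} + \frac{7^{2} \left(6 \cdot 0 + 12 \cdot 3\right) \left(-1\right)}{48803} = \left(-4014\right) \frac{1}{2972} + 49 \left(0 + 36\right) \left(-1\right) \frac{1}{48803} = - \frac{2007}{1486} + 49 \cdot 36 \left(-1\right) \frac{1}{48803} = - \frac{2007}{1486} + 1764 \left(-1\right) \frac{1}{48803} = - \frac{2007}{1486} - \frac{1764}{48803} = - \frac{100568925}{72521258}$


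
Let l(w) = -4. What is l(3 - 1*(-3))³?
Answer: -64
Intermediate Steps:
l(3 - 1*(-3))³ = (-4)³ = -64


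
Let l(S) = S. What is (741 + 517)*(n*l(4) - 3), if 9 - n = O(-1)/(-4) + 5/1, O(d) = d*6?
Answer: 8806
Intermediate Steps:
O(d) = 6*d
n = 5/2 (n = 9 - ((6*(-1))/(-4) + 5/1) = 9 - (-6*(-¼) + 5*1) = 9 - (3/2 + 5) = 9 - 1*13/2 = 9 - 13/2 = 5/2 ≈ 2.5000)
(741 + 517)*(n*l(4) - 3) = (741 + 517)*((5/2)*4 - 3) = 1258*(10 - 3) = 1258*7 = 8806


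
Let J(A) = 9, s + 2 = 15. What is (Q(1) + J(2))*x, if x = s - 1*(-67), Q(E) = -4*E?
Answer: 400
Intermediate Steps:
s = 13 (s = -2 + 15 = 13)
x = 80 (x = 13 - 1*(-67) = 13 + 67 = 80)
(Q(1) + J(2))*x = (-4*1 + 9)*80 = (-4 + 9)*80 = 5*80 = 400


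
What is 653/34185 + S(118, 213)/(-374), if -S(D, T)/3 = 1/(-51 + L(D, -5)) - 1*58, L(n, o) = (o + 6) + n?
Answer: -387767269/869392920 ≈ -0.44602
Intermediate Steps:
L(n, o) = 6 + n + o (L(n, o) = (6 + o) + n = 6 + n + o)
S(D, T) = 174 - 3/(-50 + D) (S(D, T) = -3*(1/(-51 + (6 + D - 5)) - 1*58) = -3*(1/(-51 + (1 + D)) - 58) = -3*(1/(-50 + D) - 58) = -3*(-58 + 1/(-50 + D)) = 174 - 3/(-50 + D))
653/34185 + S(118, 213)/(-374) = 653/34185 + (3*(-2901 + 58*118)/(-50 + 118))/(-374) = 653*(1/34185) + (3*(-2901 + 6844)/68)*(-1/374) = 653/34185 + (3*(1/68)*3943)*(-1/374) = 653/34185 + (11829/68)*(-1/374) = 653/34185 - 11829/25432 = -387767269/869392920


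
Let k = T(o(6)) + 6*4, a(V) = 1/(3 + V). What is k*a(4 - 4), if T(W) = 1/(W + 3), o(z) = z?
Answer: 217/27 ≈ 8.0370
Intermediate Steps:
T(W) = 1/(3 + W)
k = 217/9 (k = 1/(3 + 6) + 6*4 = 1/9 + 24 = ⅑ + 24 = 217/9 ≈ 24.111)
k*a(4 - 4) = 217/(9*(3 + (4 - 4))) = 217/(9*(3 + 0)) = (217/9)/3 = (217/9)*(⅓) = 217/27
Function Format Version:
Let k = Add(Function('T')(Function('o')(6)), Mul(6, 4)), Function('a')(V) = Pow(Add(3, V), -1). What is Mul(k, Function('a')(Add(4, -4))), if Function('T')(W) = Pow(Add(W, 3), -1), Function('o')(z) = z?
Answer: Rational(217, 27) ≈ 8.0370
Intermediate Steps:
Function('T')(W) = Pow(Add(3, W), -1)
k = Rational(217, 9) (k = Add(Pow(Add(3, 6), -1), Mul(6, 4)) = Add(Pow(9, -1), 24) = Add(Rational(1, 9), 24) = Rational(217, 9) ≈ 24.111)
Mul(k, Function('a')(Add(4, -4))) = Mul(Rational(217, 9), Pow(Add(3, Add(4, -4)), -1)) = Mul(Rational(217, 9), Pow(Add(3, 0), -1)) = Mul(Rational(217, 9), Pow(3, -1)) = Mul(Rational(217, 9), Rational(1, 3)) = Rational(217, 27)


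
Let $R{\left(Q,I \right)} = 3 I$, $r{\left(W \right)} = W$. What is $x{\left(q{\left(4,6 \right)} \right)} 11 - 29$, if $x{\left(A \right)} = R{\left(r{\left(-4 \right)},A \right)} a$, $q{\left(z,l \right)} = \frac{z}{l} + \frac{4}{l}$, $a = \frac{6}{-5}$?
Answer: $- \frac{409}{5} \approx -81.8$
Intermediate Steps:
$a = - \frac{6}{5}$ ($a = 6 \left(- \frac{1}{5}\right) = - \frac{6}{5} \approx -1.2$)
$q{\left(z,l \right)} = \frac{4}{l} + \frac{z}{l}$
$x{\left(A \right)} = - \frac{18 A}{5}$ ($x{\left(A \right)} = 3 A \left(- \frac{6}{5}\right) = - \frac{18 A}{5}$)
$x{\left(q{\left(4,6 \right)} \right)} 11 - 29 = - \frac{18 \frac{4 + 4}{6}}{5} \cdot 11 - 29 = - \frac{18 \cdot \frac{1}{6} \cdot 8}{5} \cdot 11 - 29 = \left(- \frac{18}{5}\right) \frac{4}{3} \cdot 11 - 29 = \left(- \frac{24}{5}\right) 11 - 29 = - \frac{264}{5} - 29 = - \frac{409}{5}$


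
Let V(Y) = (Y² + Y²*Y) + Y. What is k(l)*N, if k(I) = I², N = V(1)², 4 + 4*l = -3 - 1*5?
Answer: 81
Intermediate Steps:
V(Y) = Y + Y² + Y³ (V(Y) = (Y² + Y³) + Y = Y + Y² + Y³)
l = -3 (l = -1 + (-3 - 1*5)/4 = -1 + (-3 - 5)/4 = -1 + (¼)*(-8) = -1 - 2 = -3)
N = 9 (N = (1*(1 + 1 + 1²))² = (1*(1 + 1 + 1))² = (1*3)² = 3² = 9)
k(l)*N = (-3)²*9 = 9*9 = 81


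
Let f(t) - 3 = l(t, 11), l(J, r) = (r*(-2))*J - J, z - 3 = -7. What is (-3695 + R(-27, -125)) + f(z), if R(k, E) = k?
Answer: -3627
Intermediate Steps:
z = -4 (z = 3 - 7 = -4)
l(J, r) = -J - 2*J*r (l(J, r) = (-2*r)*J - J = -2*J*r - J = -J - 2*J*r)
f(t) = 3 - 23*t (f(t) = 3 - t*(1 + 2*11) = 3 - t*(1 + 22) = 3 - 1*t*23 = 3 - 23*t)
(-3695 + R(-27, -125)) + f(z) = (-3695 - 27) + (3 - 23*(-4)) = -3722 + (3 + 92) = -3722 + 95 = -3627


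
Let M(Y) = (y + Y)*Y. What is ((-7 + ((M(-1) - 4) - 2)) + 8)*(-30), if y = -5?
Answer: -30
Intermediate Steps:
M(Y) = Y*(-5 + Y) (M(Y) = (-5 + Y)*Y = Y*(-5 + Y))
((-7 + ((M(-1) - 4) - 2)) + 8)*(-30) = ((-7 + ((-(-5 - 1) - 4) - 2)) + 8)*(-30) = ((-7 + ((-1*(-6) - 4) - 2)) + 8)*(-30) = ((-7 + ((6 - 4) - 2)) + 8)*(-30) = ((-7 + (2 - 2)) + 8)*(-30) = ((-7 + 0) + 8)*(-30) = (-7 + 8)*(-30) = 1*(-30) = -30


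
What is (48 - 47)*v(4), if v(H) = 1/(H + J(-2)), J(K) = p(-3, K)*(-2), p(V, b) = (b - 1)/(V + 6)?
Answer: ⅙ ≈ 0.16667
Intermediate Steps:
p(V, b) = (-1 + b)/(6 + V)
J(K) = ⅔ - 2*K/3 (J(K) = ((-1 + K)/(6 - 3))*(-2) = ((-1 + K)/3)*(-2) = (-⅓ + K/3)*(-2) = ⅔ - 2*K/3)
v(H) = 1/(2 + H) (v(H) = 1/(H + (⅔ - ⅔*(-2))) = 1/(H + (⅔ + 4/3)) = 1/(H + 2) = 1/(2 + H))
(48 - 47)*v(4) = (48 - 47)/(2 + 4) = 1/6 = 1*(⅙) = ⅙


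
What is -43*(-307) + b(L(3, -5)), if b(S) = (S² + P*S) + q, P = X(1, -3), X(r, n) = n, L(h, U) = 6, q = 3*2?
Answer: 13225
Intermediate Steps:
q = 6
P = -3
b(S) = 6 + S² - 3*S (b(S) = (S² - 3*S) + 6 = 6 + S² - 3*S)
-43*(-307) + b(L(3, -5)) = -43*(-307) + (6 + 6² - 3*6) = 13201 + (6 + 36 - 18) = 13201 + 24 = 13225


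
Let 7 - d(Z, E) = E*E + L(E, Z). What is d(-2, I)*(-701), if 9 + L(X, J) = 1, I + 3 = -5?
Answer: 34349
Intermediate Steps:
I = -8 (I = -3 - 5 = -8)
L(X, J) = -8 (L(X, J) = -9 + 1 = -8)
d(Z, E) = 15 - E² (d(Z, E) = 7 - (E*E - 8) = 7 - (E² - 8) = 7 - (-8 + E²) = 7 + (8 - E²) = 15 - E²)
d(-2, I)*(-701) = (15 - 1*(-8)²)*(-701) = (15 - 1*64)*(-701) = (15 - 64)*(-701) = -49*(-701) = 34349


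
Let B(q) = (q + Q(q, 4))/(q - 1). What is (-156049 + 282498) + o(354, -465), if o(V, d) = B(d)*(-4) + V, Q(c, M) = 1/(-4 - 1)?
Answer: 147720843/1165 ≈ 1.2680e+5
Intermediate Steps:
Q(c, M) = -⅕ (Q(c, M) = 1/(-5) = -⅕)
B(q) = (-⅕ + q)/(-1 + q) (B(q) = (q - ⅕)/(q - 1) = (-⅕ + q)/(-1 + q))
o(V, d) = V - 4*(-⅕ + d)/(-1 + d) (o(V, d) = ((-⅕ + d)/(-1 + d))*(-4) + V = -4*(-⅕ + d)/(-1 + d) + V = V - 4*(-⅕ + d)/(-1 + d))
(-156049 + 282498) + o(354, -465) = (-156049 + 282498) + (⅘ - 4*(-465) + 354*(-1 - 465))/(-1 - 465) = 126449 + (⅘ + 1860 + 354*(-466))/(-466) = 126449 - (⅘ + 1860 - 164964)/466 = 126449 - 1/466*(-815516/5) = 126449 + 407758/1165 = 147720843/1165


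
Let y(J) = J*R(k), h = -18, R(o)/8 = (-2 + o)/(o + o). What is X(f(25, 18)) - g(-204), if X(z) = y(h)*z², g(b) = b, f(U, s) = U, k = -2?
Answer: -89796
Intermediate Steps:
R(o) = 4*(-2 + o)/o (R(o) = 8*((-2 + o)/(o + o)) = 8*((-2 + o)/((2*o))) = 8*((-2 + o)*(1/(2*o))) = 8*((-2 + o)/(2*o)) = 4*(-2 + o)/o)
y(J) = 8*J (y(J) = J*(4 - 8/(-2)) = J*(4 - 8*(-½)) = J*(4 + 4) = J*8 = 8*J)
X(z) = -144*z² (X(z) = (8*(-18))*z² = -144*z²)
X(f(25, 18)) - g(-204) = -144*25² - 1*(-204) = -144*625 + 204 = -90000 + 204 = -89796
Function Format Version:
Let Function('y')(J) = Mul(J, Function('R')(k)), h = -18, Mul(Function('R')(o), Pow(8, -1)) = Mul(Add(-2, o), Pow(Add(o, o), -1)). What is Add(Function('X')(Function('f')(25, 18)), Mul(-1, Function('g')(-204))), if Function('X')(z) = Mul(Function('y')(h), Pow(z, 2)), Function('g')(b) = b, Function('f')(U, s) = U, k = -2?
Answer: -89796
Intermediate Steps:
Function('R')(o) = Mul(4, Pow(o, -1), Add(-2, o)) (Function('R')(o) = Mul(8, Mul(Add(-2, o), Pow(Add(o, o), -1))) = Mul(8, Mul(Add(-2, o), Pow(Mul(2, o), -1))) = Mul(8, Mul(Add(-2, o), Mul(Rational(1, 2), Pow(o, -1)))) = Mul(8, Mul(Rational(1, 2), Pow(o, -1), Add(-2, o))) = Mul(4, Pow(o, -1), Add(-2, o)))
Function('y')(J) = Mul(8, J) (Function('y')(J) = Mul(J, Add(4, Mul(-8, Pow(-2, -1)))) = Mul(J, Add(4, Mul(-8, Rational(-1, 2)))) = Mul(J, Add(4, 4)) = Mul(J, 8) = Mul(8, J))
Function('X')(z) = Mul(-144, Pow(z, 2)) (Function('X')(z) = Mul(Mul(8, -18), Pow(z, 2)) = Mul(-144, Pow(z, 2)))
Add(Function('X')(Function('f')(25, 18)), Mul(-1, Function('g')(-204))) = Add(Mul(-144, Pow(25, 2)), Mul(-1, -204)) = Add(Mul(-144, 625), 204) = Add(-90000, 204) = -89796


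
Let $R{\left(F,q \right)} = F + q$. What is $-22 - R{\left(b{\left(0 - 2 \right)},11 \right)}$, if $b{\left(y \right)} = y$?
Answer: $-31$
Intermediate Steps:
$-22 - R{\left(b{\left(0 - 2 \right)},11 \right)} = -22 - \left(\left(0 - 2\right) + 11\right) = -22 - \left(-2 + 11\right) = -22 - 9 = -31$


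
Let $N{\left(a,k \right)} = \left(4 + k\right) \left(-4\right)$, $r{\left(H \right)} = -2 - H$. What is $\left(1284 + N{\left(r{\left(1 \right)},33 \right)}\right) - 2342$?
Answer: $-1206$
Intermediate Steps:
$N{\left(a,k \right)} = -16 - 4 k$
$\left(1284 + N{\left(r{\left(1 \right)},33 \right)}\right) - 2342 = \left(1284 - 148\right) - 2342 = 1136 - 2342 = -1206$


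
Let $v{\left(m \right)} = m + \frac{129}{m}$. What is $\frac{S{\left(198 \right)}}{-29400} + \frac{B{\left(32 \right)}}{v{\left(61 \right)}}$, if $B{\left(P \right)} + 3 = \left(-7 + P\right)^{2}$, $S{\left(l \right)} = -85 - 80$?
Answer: $\frac{1062981}{107800} \approx 9.8607$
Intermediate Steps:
$S{\left(l \right)} = -165$
$B{\left(P \right)} = -3 + \left(-7 + P\right)^{2}$
$\frac{S{\left(198 \right)}}{-29400} + \frac{B{\left(32 \right)}}{v{\left(61 \right)}} = - \frac{165}{-29400} + \frac{-3 + \left(-7 + 32\right)^{2}}{61 + \frac{129}{61}} = \left(-165\right) \left(- \frac{1}{29400}\right) + \frac{-3 + 25^{2}}{61 + 129 \cdot \frac{1}{61}} = \frac{11}{1960} + \frac{-3 + 625}{61 + \frac{129}{61}} = \frac{11}{1960} + \frac{622}{\frac{3850}{61}} = \frac{11}{1960} + 622 \cdot \frac{61}{3850} = \frac{11}{1960} + \frac{18971}{1925} = \frac{1062981}{107800}$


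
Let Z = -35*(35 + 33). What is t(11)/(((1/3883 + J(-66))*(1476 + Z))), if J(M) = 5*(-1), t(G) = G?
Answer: 42713/17550256 ≈ 0.0024338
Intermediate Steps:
J(M) = -5
Z = -2380 (Z = -35*68 = -2380)
t(11)/(((1/3883 + J(-66))*(1476 + Z))) = 11/(((1/3883 - 5)*(1476 - 2380))) = 11/(((1/3883 - 5)*(-904))) = 11/((-19414/3883*(-904))) = 11/(17550256/3883) = 11*(3883/17550256) = 42713/17550256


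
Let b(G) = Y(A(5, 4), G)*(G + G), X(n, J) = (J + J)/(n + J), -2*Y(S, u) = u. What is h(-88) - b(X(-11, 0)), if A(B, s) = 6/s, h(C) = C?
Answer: -88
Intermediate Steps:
Y(S, u) = -u/2
X(n, J) = 2*J/(J + n) (X(n, J) = (2*J)/(J + n) = 2*J/(J + n))
b(G) = -G² (b(G) = (-G/2)*(G + G) = (-G/2)*(2*G) = -G²)
h(-88) - b(X(-11, 0)) = -88 - (-1)*(2*0/(0 - 11))² = -88 - (-1)*(2*0/(-11))² = -88 - (-1)*(2*0*(-1/11))² = -88 - (-1)*0² = -88 - (-1)*0 = -88 - 1*0 = -88 + 0 = -88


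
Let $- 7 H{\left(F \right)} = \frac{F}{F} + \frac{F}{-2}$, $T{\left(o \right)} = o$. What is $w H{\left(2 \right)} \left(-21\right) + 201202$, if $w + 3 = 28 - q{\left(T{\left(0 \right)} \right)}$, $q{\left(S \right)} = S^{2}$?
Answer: $201202$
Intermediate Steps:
$H{\left(F \right)} = - \frac{1}{7} + \frac{F}{14}$ ($H{\left(F \right)} = - \frac{\frac{F}{F} + \frac{F}{-2}}{7} = - \frac{1 + F \left(- \frac{1}{2}\right)}{7} = - \frac{1 - \frac{F}{2}}{7} = - \frac{1}{7} + \frac{F}{14}$)
$w = 25$ ($w = -3 + \left(28 - 0^{2}\right) = -3 + \left(28 - 0\right) = -3 + \left(28 + 0\right) = -3 + 28 = 25$)
$w H{\left(2 \right)} \left(-21\right) + 201202 = 25 \left(- \frac{1}{7} + \frac{1}{14} \cdot 2\right) \left(-21\right) + 201202 = 25 \left(- \frac{1}{7} + \frac{1}{7}\right) \left(-21\right) + 201202 = 25 \cdot 0 \left(-21\right) + 201202 = 0 \left(-21\right) + 201202 = 0 + 201202 = 201202$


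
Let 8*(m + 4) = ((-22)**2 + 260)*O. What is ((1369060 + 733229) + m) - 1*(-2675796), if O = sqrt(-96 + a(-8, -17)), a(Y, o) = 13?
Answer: 4778081 + 93*I*sqrt(83) ≈ 4.7781e+6 + 847.27*I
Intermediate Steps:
O = I*sqrt(83) (O = sqrt(-96 + 13) = sqrt(-83) = I*sqrt(83) ≈ 9.1104*I)
m = -4 + 93*I*sqrt(83) (m = -4 + (((-22)**2 + 260)*(I*sqrt(83)))/8 = -4 + ((484 + 260)*(I*sqrt(83)))/8 = -4 + (744*(I*sqrt(83)))/8 = -4 + (744*I*sqrt(83))/8 = -4 + 93*I*sqrt(83) ≈ -4.0 + 847.27*I)
((1369060 + 733229) + m) - 1*(-2675796) = ((1369060 + 733229) + (-4 + 93*I*sqrt(83))) - 1*(-2675796) = (2102289 + (-4 + 93*I*sqrt(83))) + 2675796 = (2102285 + 93*I*sqrt(83)) + 2675796 = 4778081 + 93*I*sqrt(83)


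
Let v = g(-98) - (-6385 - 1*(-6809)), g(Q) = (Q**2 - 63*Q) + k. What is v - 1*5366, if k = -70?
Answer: 9918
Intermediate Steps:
g(Q) = -70 + Q**2 - 63*Q (g(Q) = (Q**2 - 63*Q) - 70 = -70 + Q**2 - 63*Q)
v = 15284 (v = (-70 + (-98)**2 - 63*(-98)) - (-6385 - 1*(-6809)) = (-70 + 9604 + 6174) - (-6385 + 6809) = 15708 - 1*424 = 15708 - 424 = 15284)
v - 1*5366 = 15284 - 1*5366 = 15284 - 5366 = 9918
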